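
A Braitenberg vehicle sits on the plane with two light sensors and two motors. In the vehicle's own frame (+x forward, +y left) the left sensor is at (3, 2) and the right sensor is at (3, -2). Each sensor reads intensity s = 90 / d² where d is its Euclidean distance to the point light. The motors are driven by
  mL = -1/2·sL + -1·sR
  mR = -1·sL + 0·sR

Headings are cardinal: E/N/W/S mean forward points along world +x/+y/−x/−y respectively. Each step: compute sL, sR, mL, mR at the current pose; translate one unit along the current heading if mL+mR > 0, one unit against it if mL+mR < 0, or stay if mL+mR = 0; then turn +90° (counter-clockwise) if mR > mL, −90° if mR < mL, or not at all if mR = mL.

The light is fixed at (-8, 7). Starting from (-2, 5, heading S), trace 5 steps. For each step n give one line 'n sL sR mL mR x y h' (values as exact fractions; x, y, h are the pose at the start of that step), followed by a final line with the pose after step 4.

0 90/89 90/41 -9855/3649 -90/89 -2 5 S
1 45/41 1 -127/82 -45/41 -2 6 E
2 90/13 90/53 -3555/689 -90/13 -3 6 N
3 45/32 9/8 -117/64 -45/32 -3 5 E
4 18 90/37 -423/37 -18 -4 5 N
final -4 4 E

n=0: pose=(-2,5,S); sL=90/89, sR=90/41; mL=-9855/3649, mR=-90/89; mL+mR=-13545/3649 → advance -1; mR−mL=6165/3649 → turn +1·90°
n=1: pose=(-2,6,E); sL=45/41, sR=1; mL=-127/82, mR=-45/41; mL+mR=-217/82 → advance -1; mR−mL=37/82 → turn +1·90°
n=2: pose=(-3,6,N); sL=90/13, sR=90/53; mL=-3555/689, mR=-90/13; mL+mR=-8325/689 → advance -1; mR−mL=-1215/689 → turn -1·90°
n=3: pose=(-3,5,E); sL=45/32, sR=9/8; mL=-117/64, mR=-45/32; mL+mR=-207/64 → advance -1; mR−mL=27/64 → turn +1·90°
n=4: pose=(-4,5,N); sL=18, sR=90/37; mL=-423/37, mR=-18; mL+mR=-1089/37 → advance -1; mR−mL=-243/37 → turn -1·90°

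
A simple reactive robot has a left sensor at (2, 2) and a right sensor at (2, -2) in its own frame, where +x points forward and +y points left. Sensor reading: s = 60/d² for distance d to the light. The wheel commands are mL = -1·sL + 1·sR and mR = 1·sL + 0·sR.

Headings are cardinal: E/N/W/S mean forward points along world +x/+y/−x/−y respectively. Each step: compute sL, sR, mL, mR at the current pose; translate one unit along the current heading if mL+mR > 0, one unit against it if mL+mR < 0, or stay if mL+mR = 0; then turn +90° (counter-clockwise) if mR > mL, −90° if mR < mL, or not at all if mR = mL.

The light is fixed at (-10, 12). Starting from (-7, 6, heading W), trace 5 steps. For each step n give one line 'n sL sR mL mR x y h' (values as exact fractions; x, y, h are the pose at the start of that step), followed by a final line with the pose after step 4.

n=0: pose=(-7,6,W); sL=12/13, sR=60/17; mL=576/221, mR=12/13; mL+mR=60/17 → advance +1; mR−mL=-372/221 → turn -1·90°
n=1: pose=(-8,6,N); sL=15/4, sR=15/8; mL=-15/8, mR=15/4; mL+mR=15/8 → advance +1; mR−mL=45/8 → turn +1·90°
n=2: pose=(-8,7,W); sL=60/49, sR=20/3; mL=800/147, mR=60/49; mL+mR=20/3 → advance +1; mR−mL=-620/147 → turn -1·90°
n=3: pose=(-9,7,N); sL=6, sR=10/3; mL=-8/3, mR=6; mL+mR=10/3 → advance +1; mR−mL=26/3 → turn +1·90°
n=4: pose=(-9,8,W); sL=60/37, sR=12; mL=384/37, mR=60/37; mL+mR=12 → advance +1; mR−mL=-324/37 → turn -1·90°

0 12/13 60/17 576/221 12/13 -7 6 W
1 15/4 15/8 -15/8 15/4 -8 6 N
2 60/49 20/3 800/147 60/49 -8 7 W
3 6 10/3 -8/3 6 -9 7 N
4 60/37 12 384/37 60/37 -9 8 W
final -10 8 N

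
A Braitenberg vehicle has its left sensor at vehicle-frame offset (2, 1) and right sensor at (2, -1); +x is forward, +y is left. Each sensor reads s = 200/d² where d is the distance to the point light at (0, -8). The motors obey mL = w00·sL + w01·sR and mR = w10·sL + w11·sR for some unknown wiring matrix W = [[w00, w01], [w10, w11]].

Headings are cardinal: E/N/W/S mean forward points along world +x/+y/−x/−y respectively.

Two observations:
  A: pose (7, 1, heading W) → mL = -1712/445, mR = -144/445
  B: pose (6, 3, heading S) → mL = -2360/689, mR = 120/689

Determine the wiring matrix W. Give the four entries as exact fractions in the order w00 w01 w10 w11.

-1 -1 -1/2 1/2

obs A: pose=(7,1,W) → sL=200/89, sR=8/5, mL=-1712/445, mR=-144/445
obs B: pose=(6,3,S) → sL=20/13, sR=100/53, mL=-2360/689, mR=120/689
sensor matrix S = [[200/89, 8/5], [20/13, 100/53]]; det S = 109056/61321
solve [mL_A; mL_B] = S·[w00; w01] and [mR_A; mR_B] = S·[w10; w11]:
  w00 = -1, w01 = -1, w10 = -1/2, w11 = 1/2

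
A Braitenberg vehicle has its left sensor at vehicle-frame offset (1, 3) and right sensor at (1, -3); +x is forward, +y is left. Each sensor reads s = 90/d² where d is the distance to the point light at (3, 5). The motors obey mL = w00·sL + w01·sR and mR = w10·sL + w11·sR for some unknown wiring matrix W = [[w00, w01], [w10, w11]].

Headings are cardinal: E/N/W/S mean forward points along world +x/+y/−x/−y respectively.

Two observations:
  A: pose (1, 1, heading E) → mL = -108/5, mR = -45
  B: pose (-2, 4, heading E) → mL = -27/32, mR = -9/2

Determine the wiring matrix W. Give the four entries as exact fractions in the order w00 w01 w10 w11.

-1/2 1/2 -1 0

obs A: pose=(1,1,E) → sL=45, sR=9/5, mL=-108/5, mR=-45
obs B: pose=(-2,4,E) → sL=9/2, sR=45/16, mL=-27/32, mR=-9/2
sensor matrix S = [[45, 9/5], [9/2, 45/16]]; det S = 9477/80
solve [mL_A; mL_B] = S·[w00; w01] and [mR_A; mR_B] = S·[w10; w11]:
  w00 = -1/2, w01 = 1/2, w10 = -1, w11 = 0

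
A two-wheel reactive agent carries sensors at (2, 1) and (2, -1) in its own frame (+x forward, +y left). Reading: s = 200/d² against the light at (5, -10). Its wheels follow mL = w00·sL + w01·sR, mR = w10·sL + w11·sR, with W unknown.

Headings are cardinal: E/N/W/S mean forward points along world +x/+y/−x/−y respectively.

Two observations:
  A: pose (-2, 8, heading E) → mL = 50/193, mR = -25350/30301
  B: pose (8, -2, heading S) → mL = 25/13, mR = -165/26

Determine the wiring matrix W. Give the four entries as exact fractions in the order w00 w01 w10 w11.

obs A: pose=(-2,8,E) → sL=100/193, sR=100/157, mL=50/193, mR=-25350/30301
obs B: pose=(8,-2,S) → sL=50/13, sR=5, mL=25/13, mR=-165/26
sensor matrix S = [[100/193, 100/157], [50/13, 5]]; det S = 55500/393913
solve [mL_A; mL_B] = S·[w00; w01] and [mR_A; mR_B] = S·[w10; w11]:
  w00 = 1/2, w01 = 0, w10 = -1, w11 = -1/2

1/2 0 -1 -1/2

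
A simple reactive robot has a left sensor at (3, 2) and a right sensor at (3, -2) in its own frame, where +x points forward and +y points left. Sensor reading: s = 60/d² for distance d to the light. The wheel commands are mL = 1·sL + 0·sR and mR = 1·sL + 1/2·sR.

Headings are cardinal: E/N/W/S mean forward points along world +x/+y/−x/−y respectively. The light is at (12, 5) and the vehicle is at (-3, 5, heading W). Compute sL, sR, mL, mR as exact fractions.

left sensor world pos  = (-6, 3); dL² = 328
right sensor world pos = (-6, 7); dR² = 328
sL = 60/328 = 15/82
sR = 60/328 = 15/82
mL = 1·sL + 0·sR = 15/82
mR = 1·sL + 1/2·sR = 45/164

15/82 15/82 15/82 45/164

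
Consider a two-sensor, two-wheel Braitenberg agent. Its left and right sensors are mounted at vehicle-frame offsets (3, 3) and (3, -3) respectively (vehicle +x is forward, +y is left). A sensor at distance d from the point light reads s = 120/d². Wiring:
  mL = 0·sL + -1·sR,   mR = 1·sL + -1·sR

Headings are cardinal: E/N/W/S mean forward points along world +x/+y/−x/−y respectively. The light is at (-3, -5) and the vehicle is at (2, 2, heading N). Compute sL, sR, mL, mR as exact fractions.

15/13 30/41 -30/41 225/533

left sensor world pos  = (-1, 5); dL² = 104
right sensor world pos = (5, 5); dR² = 164
sL = 120/104 = 15/13
sR = 120/164 = 30/41
mL = 0·sL + -1·sR = -30/41
mR = 1·sL + -1·sR = 225/533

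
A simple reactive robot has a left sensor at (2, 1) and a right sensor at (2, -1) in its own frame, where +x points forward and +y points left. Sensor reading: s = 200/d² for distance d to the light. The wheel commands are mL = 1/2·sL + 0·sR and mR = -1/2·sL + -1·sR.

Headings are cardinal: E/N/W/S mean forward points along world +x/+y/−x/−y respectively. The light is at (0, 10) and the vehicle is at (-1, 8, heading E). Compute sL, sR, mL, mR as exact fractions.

left sensor world pos  = (1, 9); dL² = 2
right sensor world pos = (1, 7); dR² = 10
sL = 200/2 = 100
sR = 200/10 = 20
mL = 1/2·sL + 0·sR = 50
mR = -1/2·sL + -1·sR = -70

100 20 50 -70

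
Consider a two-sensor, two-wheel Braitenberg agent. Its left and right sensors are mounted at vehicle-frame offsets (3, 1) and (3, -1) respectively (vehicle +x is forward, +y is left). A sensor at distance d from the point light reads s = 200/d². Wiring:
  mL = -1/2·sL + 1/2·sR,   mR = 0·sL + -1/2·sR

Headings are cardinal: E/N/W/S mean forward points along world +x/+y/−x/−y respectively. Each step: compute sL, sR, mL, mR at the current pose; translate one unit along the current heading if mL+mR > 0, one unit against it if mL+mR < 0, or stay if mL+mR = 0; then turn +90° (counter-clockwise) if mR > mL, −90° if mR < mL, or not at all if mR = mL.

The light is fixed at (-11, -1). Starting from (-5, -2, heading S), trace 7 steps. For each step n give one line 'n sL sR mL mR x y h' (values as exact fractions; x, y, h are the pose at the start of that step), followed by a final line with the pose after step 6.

0 40/13 200/41 480/533 -100/41 -5 -2 S
1 20 20 0 -10 -5 -1 W
2 40/9 200/73 -560/657 -100/73 -4 -1 N
3 2 25/13 -1/26 -25/26 -4 -2 E
4 40/13 200/41 480/533 -100/41 -5 -2 S
5 20 20 0 -10 -5 -1 W
6 40/9 200/73 -560/657 -100/73 -4 -1 N
final -4 -2 E

n=0: pose=(-5,-2,S); sL=40/13, sR=200/41; mL=480/533, mR=-100/41; mL+mR=-20/13 → advance -1; mR−mL=-1780/533 → turn -1·90°
n=1: pose=(-5,-1,W); sL=20, sR=20; mL=0, mR=-10; mL+mR=-10 → advance -1; mR−mL=-10 → turn -1·90°
n=2: pose=(-4,-1,N); sL=40/9, sR=200/73; mL=-560/657, mR=-100/73; mL+mR=-20/9 → advance -1; mR−mL=-340/657 → turn -1·90°
n=3: pose=(-4,-2,E); sL=2, sR=25/13; mL=-1/26, mR=-25/26; mL+mR=-1 → advance -1; mR−mL=-12/13 → turn -1·90°
n=4: pose=(-5,-2,S); sL=40/13, sR=200/41; mL=480/533, mR=-100/41; mL+mR=-20/13 → advance -1; mR−mL=-1780/533 → turn -1·90°
n=5: pose=(-5,-1,W); sL=20, sR=20; mL=0, mR=-10; mL+mR=-10 → advance -1; mR−mL=-10 → turn -1·90°
n=6: pose=(-4,-1,N); sL=40/9, sR=200/73; mL=-560/657, mR=-100/73; mL+mR=-20/9 → advance -1; mR−mL=-340/657 → turn -1·90°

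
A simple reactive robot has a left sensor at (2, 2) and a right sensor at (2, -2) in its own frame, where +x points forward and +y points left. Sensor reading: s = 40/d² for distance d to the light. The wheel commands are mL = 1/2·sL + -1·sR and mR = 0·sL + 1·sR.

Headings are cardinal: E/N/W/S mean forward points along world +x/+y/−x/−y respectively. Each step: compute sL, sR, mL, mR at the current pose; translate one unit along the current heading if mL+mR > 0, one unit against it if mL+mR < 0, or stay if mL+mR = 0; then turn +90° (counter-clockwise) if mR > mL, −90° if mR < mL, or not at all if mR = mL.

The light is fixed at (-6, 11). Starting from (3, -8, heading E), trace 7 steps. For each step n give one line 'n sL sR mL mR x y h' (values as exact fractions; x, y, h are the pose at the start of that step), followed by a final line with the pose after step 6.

n=0: pose=(3,-8,E); sL=4/41, sR=20/281; mL=-258/11521, mR=20/281; mL+mR=2/41 → advance +1; mR−mL=1078/11521 → turn +1·90°
n=1: pose=(4,-8,N); sL=40/353, sR=40/433; mL=-5460/152849, mR=40/433; mL+mR=20/353 → advance +1; mR−mL=19580/152849 → turn +1·90°
n=2: pose=(4,-7,W); sL=5/58, sR=1/8; mL=-19/232, mR=1/8; mL+mR=5/116 → advance +1; mR−mL=6/29 → turn +1·90°
n=3: pose=(3,-7,S); sL=40/521, sR=40/449; mL=-11860/233929, mR=40/449; mL+mR=20/521 → advance +1; mR−mL=32700/233929 → turn +1·90°
n=4: pose=(3,-8,E); sL=4/41, sR=20/281; mL=-258/11521, mR=20/281; mL+mR=2/41 → advance +1; mR−mL=1078/11521 → turn +1·90°
n=5: pose=(4,-8,N); sL=40/353, sR=40/433; mL=-5460/152849, mR=40/433; mL+mR=20/353 → advance +1; mR−mL=19580/152849 → turn +1·90°
n=6: pose=(4,-7,W); sL=5/58, sR=1/8; mL=-19/232, mR=1/8; mL+mR=5/116 → advance +1; mR−mL=6/29 → turn +1·90°

0 4/41 20/281 -258/11521 20/281 3 -8 E
1 40/353 40/433 -5460/152849 40/433 4 -8 N
2 5/58 1/8 -19/232 1/8 4 -7 W
3 40/521 40/449 -11860/233929 40/449 3 -7 S
4 4/41 20/281 -258/11521 20/281 3 -8 E
5 40/353 40/433 -5460/152849 40/433 4 -8 N
6 5/58 1/8 -19/232 1/8 4 -7 W
final 3 -7 S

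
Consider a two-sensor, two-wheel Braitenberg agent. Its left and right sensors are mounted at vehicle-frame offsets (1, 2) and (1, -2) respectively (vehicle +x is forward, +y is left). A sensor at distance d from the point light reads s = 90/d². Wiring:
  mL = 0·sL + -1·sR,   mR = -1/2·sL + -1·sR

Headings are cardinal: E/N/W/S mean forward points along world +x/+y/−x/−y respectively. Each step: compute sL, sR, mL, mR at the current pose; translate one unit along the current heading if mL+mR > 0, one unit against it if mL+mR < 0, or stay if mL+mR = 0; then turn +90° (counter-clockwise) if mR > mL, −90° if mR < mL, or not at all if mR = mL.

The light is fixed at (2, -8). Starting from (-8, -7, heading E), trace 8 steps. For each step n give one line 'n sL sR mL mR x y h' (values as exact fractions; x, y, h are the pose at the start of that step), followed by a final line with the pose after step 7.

n=0: pose=(-8,-7,E); sL=1, sR=45/41; mL=-45/41, mR=-131/82; mL+mR=-221/82 → advance -1; mR−mL=-1/2 → turn -1·90°
n=1: pose=(-9,-7,S); sL=10/9, sR=90/169; mL=-90/169, mR=-1655/1521; mL+mR=-2465/1521 → advance -1; mR−mL=-5/9 → turn -1·90°
n=2: pose=(-9,-6,W); sL=5/8, sR=9/16; mL=-9/16, mR=-7/8; mL+mR=-23/16 → advance -1; mR−mL=-5/16 → turn -1·90°
n=3: pose=(-8,-6,N); sL=10/17, sR=90/73; mL=-90/73, mR=-1895/1241; mL+mR=-3425/1241 → advance -1; mR−mL=-5/17 → turn -1·90°
n=4: pose=(-8,-7,E); sL=1, sR=45/41; mL=-45/41, mR=-131/82; mL+mR=-221/82 → advance -1; mR−mL=-1/2 → turn -1·90°
n=5: pose=(-9,-7,S); sL=10/9, sR=90/169; mL=-90/169, mR=-1655/1521; mL+mR=-2465/1521 → advance -1; mR−mL=-5/9 → turn -1·90°
n=6: pose=(-9,-6,W); sL=5/8, sR=9/16; mL=-9/16, mR=-7/8; mL+mR=-23/16 → advance -1; mR−mL=-5/16 → turn -1·90°
n=7: pose=(-8,-6,N); sL=10/17, sR=90/73; mL=-90/73, mR=-1895/1241; mL+mR=-3425/1241 → advance -1; mR−mL=-5/17 → turn -1·90°

0 1 45/41 -45/41 -131/82 -8 -7 E
1 10/9 90/169 -90/169 -1655/1521 -9 -7 S
2 5/8 9/16 -9/16 -7/8 -9 -6 W
3 10/17 90/73 -90/73 -1895/1241 -8 -6 N
4 1 45/41 -45/41 -131/82 -8 -7 E
5 10/9 90/169 -90/169 -1655/1521 -9 -7 S
6 5/8 9/16 -9/16 -7/8 -9 -6 W
7 10/17 90/73 -90/73 -1895/1241 -8 -6 N
final -8 -7 E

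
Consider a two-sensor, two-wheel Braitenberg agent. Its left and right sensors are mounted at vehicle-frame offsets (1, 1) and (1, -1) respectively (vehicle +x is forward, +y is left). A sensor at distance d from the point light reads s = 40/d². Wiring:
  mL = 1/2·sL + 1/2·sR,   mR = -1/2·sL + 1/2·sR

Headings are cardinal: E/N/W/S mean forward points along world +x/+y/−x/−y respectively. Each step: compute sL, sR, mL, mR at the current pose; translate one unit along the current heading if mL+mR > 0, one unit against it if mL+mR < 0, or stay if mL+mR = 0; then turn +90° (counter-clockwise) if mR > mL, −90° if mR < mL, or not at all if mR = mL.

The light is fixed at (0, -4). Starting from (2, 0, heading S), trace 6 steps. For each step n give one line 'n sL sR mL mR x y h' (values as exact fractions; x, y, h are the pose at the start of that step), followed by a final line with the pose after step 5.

0 20/9 4 28/9 8/9 2 0 S
1 8 40/17 88/17 -48/17 2 -1 W
2 5/2 2 9/4 -1/4 1 -1 N
3 40/29 40/13 840/377 320/377 1 0 E
4 20/9 4 28/9 8/9 2 0 S
5 8 40/17 88/17 -48/17 2 -1 W
final 1 -1 N

n=0: pose=(2,0,S); sL=20/9, sR=4; mL=28/9, mR=8/9; mL+mR=4 → advance +1; mR−mL=-20/9 → turn -1·90°
n=1: pose=(2,-1,W); sL=8, sR=40/17; mL=88/17, mR=-48/17; mL+mR=40/17 → advance +1; mR−mL=-8 → turn -1·90°
n=2: pose=(1,-1,N); sL=5/2, sR=2; mL=9/4, mR=-1/4; mL+mR=2 → advance +1; mR−mL=-5/2 → turn -1·90°
n=3: pose=(1,0,E); sL=40/29, sR=40/13; mL=840/377, mR=320/377; mL+mR=40/13 → advance +1; mR−mL=-40/29 → turn -1·90°
n=4: pose=(2,0,S); sL=20/9, sR=4; mL=28/9, mR=8/9; mL+mR=4 → advance +1; mR−mL=-20/9 → turn -1·90°
n=5: pose=(2,-1,W); sL=8, sR=40/17; mL=88/17, mR=-48/17; mL+mR=40/17 → advance +1; mR−mL=-8 → turn -1·90°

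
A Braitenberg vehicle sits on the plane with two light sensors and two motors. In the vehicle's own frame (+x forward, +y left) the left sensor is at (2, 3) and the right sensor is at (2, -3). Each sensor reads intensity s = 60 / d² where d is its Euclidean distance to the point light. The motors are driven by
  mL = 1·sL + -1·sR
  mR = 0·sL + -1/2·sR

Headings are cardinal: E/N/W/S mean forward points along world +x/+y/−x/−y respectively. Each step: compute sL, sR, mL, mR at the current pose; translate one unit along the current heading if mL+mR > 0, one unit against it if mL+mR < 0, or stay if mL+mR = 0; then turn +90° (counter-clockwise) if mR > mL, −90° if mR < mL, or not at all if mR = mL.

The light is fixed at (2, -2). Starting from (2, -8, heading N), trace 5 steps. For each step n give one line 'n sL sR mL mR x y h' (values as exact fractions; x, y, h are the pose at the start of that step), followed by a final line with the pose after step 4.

0 12/5 12/5 0 -6/5 2 -8 N
1 3 15/26 63/26 -15/52 2 -9 E
2 60/97 12/17 -144/1649 -6/17 3 -9 S
3 30/41 6 -216/41 -3 3 -8 W
4 60/89 12/13 -288/1157 -6/13 4 -8 S
final 4 -7 W

n=0: pose=(2,-8,N); sL=12/5, sR=12/5; mL=0, mR=-6/5; mL+mR=-6/5 → advance -1; mR−mL=-6/5 → turn -1·90°
n=1: pose=(2,-9,E); sL=3, sR=15/26; mL=63/26, mR=-15/52; mL+mR=111/52 → advance +1; mR−mL=-141/52 → turn -1·90°
n=2: pose=(3,-9,S); sL=60/97, sR=12/17; mL=-144/1649, mR=-6/17; mL+mR=-726/1649 → advance -1; mR−mL=-438/1649 → turn -1·90°
n=3: pose=(3,-8,W); sL=30/41, sR=6; mL=-216/41, mR=-3; mL+mR=-339/41 → advance -1; mR−mL=93/41 → turn +1·90°
n=4: pose=(4,-8,S); sL=60/89, sR=12/13; mL=-288/1157, mR=-6/13; mL+mR=-822/1157 → advance -1; mR−mL=-246/1157 → turn -1·90°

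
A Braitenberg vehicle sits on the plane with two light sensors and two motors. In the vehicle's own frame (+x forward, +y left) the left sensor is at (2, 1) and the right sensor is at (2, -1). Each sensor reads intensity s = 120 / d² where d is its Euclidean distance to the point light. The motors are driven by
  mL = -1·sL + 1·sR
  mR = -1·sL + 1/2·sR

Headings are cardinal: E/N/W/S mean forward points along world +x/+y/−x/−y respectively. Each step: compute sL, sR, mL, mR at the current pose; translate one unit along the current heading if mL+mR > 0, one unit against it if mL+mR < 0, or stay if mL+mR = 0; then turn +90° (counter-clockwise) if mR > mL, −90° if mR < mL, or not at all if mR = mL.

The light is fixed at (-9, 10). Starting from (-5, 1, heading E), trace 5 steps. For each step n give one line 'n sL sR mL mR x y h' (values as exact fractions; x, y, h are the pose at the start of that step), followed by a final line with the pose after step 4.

0 6/5 15/17 -27/85 -129/170 -5 1 E
1 120/137 24/25 288/3425 -1356/3425 -6 1 S
2 60/41 12/5 192/205 -54/205 -6 2 W
3 120/37 8/3 -64/111 -212/111 -7 2 N
4 3/2 30/29 -27/58 -57/58 -7 1 E
final -8 1 S

n=0: pose=(-5,1,E); sL=6/5, sR=15/17; mL=-27/85, mR=-129/170; mL+mR=-183/170 → advance -1; mR−mL=-15/34 → turn -1·90°
n=1: pose=(-6,1,S); sL=120/137, sR=24/25; mL=288/3425, mR=-1356/3425; mL+mR=-1068/3425 → advance -1; mR−mL=-12/25 → turn -1·90°
n=2: pose=(-6,2,W); sL=60/41, sR=12/5; mL=192/205, mR=-54/205; mL+mR=138/205 → advance +1; mR−mL=-6/5 → turn -1·90°
n=3: pose=(-7,2,N); sL=120/37, sR=8/3; mL=-64/111, mR=-212/111; mL+mR=-92/37 → advance -1; mR−mL=-4/3 → turn -1·90°
n=4: pose=(-7,1,E); sL=3/2, sR=30/29; mL=-27/58, mR=-57/58; mL+mR=-42/29 → advance -1; mR−mL=-15/29 → turn -1·90°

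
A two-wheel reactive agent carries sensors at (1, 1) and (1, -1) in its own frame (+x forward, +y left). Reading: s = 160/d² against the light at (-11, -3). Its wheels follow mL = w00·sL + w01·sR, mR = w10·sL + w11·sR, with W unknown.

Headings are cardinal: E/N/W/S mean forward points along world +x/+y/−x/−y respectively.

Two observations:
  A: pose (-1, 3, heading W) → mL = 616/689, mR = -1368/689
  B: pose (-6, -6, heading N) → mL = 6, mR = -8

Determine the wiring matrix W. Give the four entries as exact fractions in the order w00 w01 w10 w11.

obs A: pose=(-1,3,W) → sL=80/53, sR=16/13, mL=616/689, mR=-1368/689
obs B: pose=(-6,-6,N) → sL=8, sR=4, mL=6, mR=-8
sensor matrix S = [[80/53, 16/13], [8, 4]]; det S = -2624/689
solve [mL_A; mL_B] = S·[w00; w01] and [mR_A; mR_B] = S·[w10; w11]:
  w00 = 1, w01 = -1/2, w10 = -1/2, w11 = -1

1 -1/2 -1/2 -1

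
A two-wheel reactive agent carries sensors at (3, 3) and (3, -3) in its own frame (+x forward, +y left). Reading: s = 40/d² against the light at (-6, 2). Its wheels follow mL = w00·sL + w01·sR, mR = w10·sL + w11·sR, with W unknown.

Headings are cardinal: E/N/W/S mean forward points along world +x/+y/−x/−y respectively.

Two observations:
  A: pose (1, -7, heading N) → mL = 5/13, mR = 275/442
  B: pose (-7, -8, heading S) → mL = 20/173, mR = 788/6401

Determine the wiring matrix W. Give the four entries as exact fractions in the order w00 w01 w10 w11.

obs A: pose=(1,-7,N) → sL=10/13, sR=5/17, mL=5/13, mR=275/442
obs B: pose=(-7,-8,S) → sL=40/173, sR=8/37, mL=20/173, mR=788/6401
sensor matrix S = [[10/13, 5/17], [40/173, 8/37]]; det S = 139080/1414621
solve [mL_A; mL_B] = S·[w00; w01] and [mR_A; mR_B] = S·[w10; w11]:
  w00 = 1/2, w01 = 0, w10 = 1, w11 = -1/2

1/2 0 1 -1/2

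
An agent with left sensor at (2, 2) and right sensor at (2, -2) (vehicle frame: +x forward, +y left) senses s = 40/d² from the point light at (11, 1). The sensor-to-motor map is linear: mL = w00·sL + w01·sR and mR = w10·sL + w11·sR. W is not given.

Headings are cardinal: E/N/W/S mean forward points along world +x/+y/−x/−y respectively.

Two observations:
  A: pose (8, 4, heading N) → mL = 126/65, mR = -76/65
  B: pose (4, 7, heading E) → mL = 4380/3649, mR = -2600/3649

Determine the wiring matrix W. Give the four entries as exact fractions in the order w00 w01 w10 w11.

1/2 1 -1/2 -1/2

obs A: pose=(8,4,N) → sL=4/5, sR=20/13, mL=126/65, mR=-76/65
obs B: pose=(4,7,E) → sL=40/89, sR=40/41, mL=4380/3649, mR=-2600/3649
sensor matrix S = [[4/5, 20/13], [40/89, 40/41]]; det S = 4224/47437
solve [mL_A; mL_B] = S·[w00; w01] and [mR_A; mR_B] = S·[w10; w11]:
  w00 = 1/2, w01 = 1, w10 = -1/2, w11 = -1/2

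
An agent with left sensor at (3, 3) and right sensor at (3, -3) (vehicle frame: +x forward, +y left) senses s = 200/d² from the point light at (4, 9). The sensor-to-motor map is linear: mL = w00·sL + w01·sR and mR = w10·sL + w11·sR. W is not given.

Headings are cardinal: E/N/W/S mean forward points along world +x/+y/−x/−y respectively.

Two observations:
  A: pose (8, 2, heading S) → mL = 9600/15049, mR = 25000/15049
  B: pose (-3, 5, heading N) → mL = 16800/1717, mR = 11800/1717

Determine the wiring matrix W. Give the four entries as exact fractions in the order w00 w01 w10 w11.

-1 1 1/2 1/2

obs A: pose=(8,2,S) → sL=200/149, sR=200/101, mL=9600/15049, mR=25000/15049
obs B: pose=(-3,5,N) → sL=200/101, sR=200/17, mL=16800/1717, mR=11800/1717
sensor matrix S = [[200/149, 200/101], [200/101, 200/17]]; det S = 306720000/25839133
solve [mL_A; mL_B] = S·[w00; w01] and [mR_A; mR_B] = S·[w10; w11]:
  w00 = -1, w01 = 1, w10 = 1/2, w11 = 1/2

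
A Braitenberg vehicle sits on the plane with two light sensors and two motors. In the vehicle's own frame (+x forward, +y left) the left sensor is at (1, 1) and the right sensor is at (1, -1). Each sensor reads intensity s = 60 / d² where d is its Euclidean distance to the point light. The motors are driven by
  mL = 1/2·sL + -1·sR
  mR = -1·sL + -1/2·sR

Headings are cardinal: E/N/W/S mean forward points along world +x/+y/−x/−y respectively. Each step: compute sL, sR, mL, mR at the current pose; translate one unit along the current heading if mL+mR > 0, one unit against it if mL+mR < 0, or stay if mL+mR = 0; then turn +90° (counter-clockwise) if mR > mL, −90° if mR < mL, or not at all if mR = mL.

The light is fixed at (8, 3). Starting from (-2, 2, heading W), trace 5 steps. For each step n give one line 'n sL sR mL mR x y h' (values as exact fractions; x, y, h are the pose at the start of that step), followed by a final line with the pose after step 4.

0 12/25 60/121 -774/3025 -2202/3025 -2 2 W
1 3/5 15/16 -51/80 -171/160 -1 2 N
2 12/13 60/73 -342/949 -1266/949 -1 1 E
3 2/3 6/13 -5/39 -35/39 -2 1 S
4 12/25 60/121 -774/3025 -2202/3025 -2 2 W
final -1 2 N

n=0: pose=(-2,2,W); sL=12/25, sR=60/121; mL=-774/3025, mR=-2202/3025; mL+mR=-2976/3025 → advance -1; mR−mL=-1428/3025 → turn -1·90°
n=1: pose=(-1,2,N); sL=3/5, sR=15/16; mL=-51/80, mR=-171/160; mL+mR=-273/160 → advance -1; mR−mL=-69/160 → turn -1·90°
n=2: pose=(-1,1,E); sL=12/13, sR=60/73; mL=-342/949, mR=-1266/949; mL+mR=-1608/949 → advance -1; mR−mL=-924/949 → turn -1·90°
n=3: pose=(-2,1,S); sL=2/3, sR=6/13; mL=-5/39, mR=-35/39; mL+mR=-40/39 → advance -1; mR−mL=-10/13 → turn -1·90°
n=4: pose=(-2,2,W); sL=12/25, sR=60/121; mL=-774/3025, mR=-2202/3025; mL+mR=-2976/3025 → advance -1; mR−mL=-1428/3025 → turn -1·90°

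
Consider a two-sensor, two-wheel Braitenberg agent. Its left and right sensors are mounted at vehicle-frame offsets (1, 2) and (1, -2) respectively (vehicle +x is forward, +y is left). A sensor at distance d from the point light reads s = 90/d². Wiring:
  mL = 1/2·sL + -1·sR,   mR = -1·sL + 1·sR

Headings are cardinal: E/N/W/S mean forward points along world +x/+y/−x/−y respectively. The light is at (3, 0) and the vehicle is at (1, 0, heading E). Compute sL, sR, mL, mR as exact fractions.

18 18 -9 0

left sensor world pos  = (2, 2); dL² = 5
right sensor world pos = (2, -2); dR² = 5
sL = 90/5 = 18
sR = 90/5 = 18
mL = 1/2·sL + -1·sR = -9
mR = -1·sL + 1·sR = 0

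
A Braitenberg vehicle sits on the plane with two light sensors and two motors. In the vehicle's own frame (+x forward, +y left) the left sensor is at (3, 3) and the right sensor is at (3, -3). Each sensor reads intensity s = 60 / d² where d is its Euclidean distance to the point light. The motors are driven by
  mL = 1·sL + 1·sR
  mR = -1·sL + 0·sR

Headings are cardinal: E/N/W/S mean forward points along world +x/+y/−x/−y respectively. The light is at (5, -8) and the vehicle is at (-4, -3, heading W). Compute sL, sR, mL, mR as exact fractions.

15/37 15/52 1335/1924 -15/37

left sensor world pos  = (-7, -6); dL² = 148
right sensor world pos = (-7, 0); dR² = 208
sL = 60/148 = 15/37
sR = 60/208 = 15/52
mL = 1·sL + 1·sR = 1335/1924
mR = -1·sL + 0·sR = -15/37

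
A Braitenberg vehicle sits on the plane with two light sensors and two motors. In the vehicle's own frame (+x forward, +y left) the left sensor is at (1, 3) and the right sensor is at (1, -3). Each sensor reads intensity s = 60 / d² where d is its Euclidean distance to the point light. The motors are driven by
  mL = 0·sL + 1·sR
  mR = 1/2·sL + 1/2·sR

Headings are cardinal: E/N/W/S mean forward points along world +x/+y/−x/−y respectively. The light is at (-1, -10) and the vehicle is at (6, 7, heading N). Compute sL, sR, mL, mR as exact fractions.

left sensor world pos  = (3, 8); dL² = 340
right sensor world pos = (9, 8); dR² = 424
sL = 60/340 = 3/17
sR = 60/424 = 15/106
mL = 0·sL + 1·sR = 15/106
mR = 1/2·sL + 1/2·sR = 573/3604

3/17 15/106 15/106 573/3604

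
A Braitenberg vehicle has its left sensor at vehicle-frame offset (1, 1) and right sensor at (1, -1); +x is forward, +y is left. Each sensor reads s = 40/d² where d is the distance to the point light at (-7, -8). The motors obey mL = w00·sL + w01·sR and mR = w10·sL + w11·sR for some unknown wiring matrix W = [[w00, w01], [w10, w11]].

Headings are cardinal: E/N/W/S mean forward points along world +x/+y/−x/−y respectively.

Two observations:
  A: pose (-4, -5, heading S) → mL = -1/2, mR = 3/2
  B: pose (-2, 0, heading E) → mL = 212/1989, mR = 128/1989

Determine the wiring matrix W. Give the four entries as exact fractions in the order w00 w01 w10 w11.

obs A: pose=(-4,-5,S) → sL=2, sR=5, mL=-1/2, mR=3/2
obs B: pose=(-2,0,E) → sL=40/117, sR=8/17, mL=212/1989, mR=128/1989
sensor matrix S = [[2, 5], [40/117, 8/17]]; det S = -1528/1989
solve [mL_A; mL_B] = S·[w00; w01] and [mR_A; mR_B] = S·[w10; w11]:
  w00 = 1, w01 = -1/2, w10 = -1/2, w11 = 1/2

1 -1/2 -1/2 1/2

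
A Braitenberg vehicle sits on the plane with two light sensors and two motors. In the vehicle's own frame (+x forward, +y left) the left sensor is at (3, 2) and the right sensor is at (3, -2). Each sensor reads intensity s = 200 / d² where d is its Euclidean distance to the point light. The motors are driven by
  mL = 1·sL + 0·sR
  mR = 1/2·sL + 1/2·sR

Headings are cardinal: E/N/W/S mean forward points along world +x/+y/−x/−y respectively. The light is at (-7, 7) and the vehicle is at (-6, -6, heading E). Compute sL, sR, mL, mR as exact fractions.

left sensor world pos  = (-3, -4); dL² = 137
right sensor world pos = (-3, -8); dR² = 241
sL = 200/137 = 200/137
sR = 200/241 = 200/241
mL = 1·sL + 0·sR = 200/137
mR = 1/2·sL + 1/2·sR = 37800/33017

200/137 200/241 200/137 37800/33017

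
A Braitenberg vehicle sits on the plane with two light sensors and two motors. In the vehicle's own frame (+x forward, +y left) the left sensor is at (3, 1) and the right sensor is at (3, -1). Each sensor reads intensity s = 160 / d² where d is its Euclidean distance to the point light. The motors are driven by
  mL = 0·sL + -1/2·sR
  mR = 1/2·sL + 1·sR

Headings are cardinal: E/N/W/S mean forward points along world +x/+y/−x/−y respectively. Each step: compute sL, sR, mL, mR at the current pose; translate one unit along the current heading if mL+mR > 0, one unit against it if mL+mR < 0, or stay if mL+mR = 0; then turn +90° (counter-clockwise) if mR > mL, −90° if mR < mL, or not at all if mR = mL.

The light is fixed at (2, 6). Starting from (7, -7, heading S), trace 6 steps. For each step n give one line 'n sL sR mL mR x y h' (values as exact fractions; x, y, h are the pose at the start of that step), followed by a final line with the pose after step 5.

n=0: pose=(7,-7,S); sL=40/73, sR=10/17; mL=-5/17, mR=1070/1241; mL+mR=705/1241 → advance +1; mR−mL=1435/1241 → turn +1·90°
n=1: pose=(7,-8,E); sL=160/233, sR=160/289; mL=-80/289, mR=60400/67337; mL+mR=41760/67337 → advance +1; mR−mL=79040/67337 → turn +1·90°
n=2: pose=(8,-8,N); sL=80/73, sR=16/17; mL=-8/17, mR=1848/1241; mL+mR=1264/1241 → advance +1; mR−mL=2432/1241 → turn +1·90°
n=3: pose=(8,-7,W); sL=32/41, sR=160/153; mL=-80/153, mR=9008/6273; mL+mR=5728/6273 → advance +1; mR−mL=4096/2091 → turn +1·90°
n=4: pose=(7,-7,S); sL=40/73, sR=10/17; mL=-5/17, mR=1070/1241; mL+mR=705/1241 → advance +1; mR−mL=1435/1241 → turn +1·90°
n=5: pose=(7,-8,E); sL=160/233, sR=160/289; mL=-80/289, mR=60400/67337; mL+mR=41760/67337 → advance +1; mR−mL=79040/67337 → turn +1·90°

0 40/73 10/17 -5/17 1070/1241 7 -7 S
1 160/233 160/289 -80/289 60400/67337 7 -8 E
2 80/73 16/17 -8/17 1848/1241 8 -8 N
3 32/41 160/153 -80/153 9008/6273 8 -7 W
4 40/73 10/17 -5/17 1070/1241 7 -7 S
5 160/233 160/289 -80/289 60400/67337 7 -8 E
final 8 -8 N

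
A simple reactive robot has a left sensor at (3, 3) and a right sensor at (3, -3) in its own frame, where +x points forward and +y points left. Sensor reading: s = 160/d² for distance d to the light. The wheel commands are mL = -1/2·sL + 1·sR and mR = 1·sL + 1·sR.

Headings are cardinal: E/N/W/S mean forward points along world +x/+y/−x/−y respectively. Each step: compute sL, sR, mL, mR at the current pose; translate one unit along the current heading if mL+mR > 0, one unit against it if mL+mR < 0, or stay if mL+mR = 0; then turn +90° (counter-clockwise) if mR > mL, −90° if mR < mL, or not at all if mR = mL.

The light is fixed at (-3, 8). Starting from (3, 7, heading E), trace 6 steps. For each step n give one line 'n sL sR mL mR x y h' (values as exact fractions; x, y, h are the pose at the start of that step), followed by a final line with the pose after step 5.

n=0: pose=(3,7,E); sL=32/17, sR=160/97; mL=1168/1649, mR=5824/1649; mL+mR=6992/1649 → advance +1; mR−mL=48/17 → turn +1·90°
n=1: pose=(4,7,N); sL=8, sR=20/13; mL=-32/13, mR=124/13; mL+mR=92/13 → advance +1; mR−mL=12 → turn +1·90°
n=2: pose=(4,8,W); sL=32/5, sR=32/5; mL=16/5, mR=64/5; mL+mR=16 → advance +1; mR−mL=48/5 → turn +1·90°
n=3: pose=(3,8,S); sL=16/9, sR=80/9; mL=8, mR=32/3; mL+mR=56/3 → advance +1; mR−mL=8/3 → turn +1·90°
n=4: pose=(3,7,E); sL=32/17, sR=160/97; mL=1168/1649, mR=5824/1649; mL+mR=6992/1649 → advance +1; mR−mL=48/17 → turn +1·90°
n=5: pose=(4,7,N); sL=8, sR=20/13; mL=-32/13, mR=124/13; mL+mR=92/13 → advance +1; mR−mL=12 → turn +1·90°

0 32/17 160/97 1168/1649 5824/1649 3 7 E
1 8 20/13 -32/13 124/13 4 7 N
2 32/5 32/5 16/5 64/5 4 8 W
3 16/9 80/9 8 32/3 3 8 S
4 32/17 160/97 1168/1649 5824/1649 3 7 E
5 8 20/13 -32/13 124/13 4 7 N
final 4 8 W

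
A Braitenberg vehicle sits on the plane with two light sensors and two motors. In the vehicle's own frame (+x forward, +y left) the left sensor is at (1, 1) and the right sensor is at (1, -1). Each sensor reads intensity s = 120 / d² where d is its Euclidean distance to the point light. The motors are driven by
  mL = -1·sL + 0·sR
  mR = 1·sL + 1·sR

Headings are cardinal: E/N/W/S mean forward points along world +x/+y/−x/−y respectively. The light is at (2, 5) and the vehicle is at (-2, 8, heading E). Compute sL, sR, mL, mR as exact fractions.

left sensor world pos  = (-1, 9); dL² = 25
right sensor world pos = (-1, 7); dR² = 13
sL = 120/25 = 24/5
sR = 120/13 = 120/13
mL = -1·sL + 0·sR = -24/5
mR = 1·sL + 1·sR = 912/65

24/5 120/13 -24/5 912/65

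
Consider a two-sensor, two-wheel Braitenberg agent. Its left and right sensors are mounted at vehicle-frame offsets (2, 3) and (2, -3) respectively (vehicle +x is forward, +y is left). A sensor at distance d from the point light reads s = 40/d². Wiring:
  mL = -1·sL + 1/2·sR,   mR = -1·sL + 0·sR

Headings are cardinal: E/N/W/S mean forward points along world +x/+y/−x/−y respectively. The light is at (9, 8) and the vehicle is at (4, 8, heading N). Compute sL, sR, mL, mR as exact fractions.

10/17 5 65/34 -10/17

left sensor world pos  = (1, 10); dL² = 68
right sensor world pos = (7, 10); dR² = 8
sL = 40/68 = 10/17
sR = 40/8 = 5
mL = -1·sL + 1/2·sR = 65/34
mR = -1·sL + 0·sR = -10/17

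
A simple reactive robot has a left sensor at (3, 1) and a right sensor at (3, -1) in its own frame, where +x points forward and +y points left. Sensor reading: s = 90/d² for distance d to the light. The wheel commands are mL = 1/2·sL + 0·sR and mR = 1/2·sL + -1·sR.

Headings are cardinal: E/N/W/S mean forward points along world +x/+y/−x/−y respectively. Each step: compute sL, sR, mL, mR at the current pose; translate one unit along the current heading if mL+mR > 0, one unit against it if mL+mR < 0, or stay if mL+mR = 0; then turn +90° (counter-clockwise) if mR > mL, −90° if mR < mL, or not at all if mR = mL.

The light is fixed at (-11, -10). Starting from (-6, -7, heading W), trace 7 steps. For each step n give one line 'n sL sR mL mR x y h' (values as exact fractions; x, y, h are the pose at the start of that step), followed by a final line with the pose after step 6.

n=0: pose=(-6,-7,W); sL=45/4, sR=9/2; mL=45/8, mR=9/8; mL+mR=27/4 → advance +1; mR−mL=-9/2 → turn -1·90°
n=1: pose=(-7,-7,N); sL=2, sR=90/61; mL=1, mR=-29/61; mL+mR=32/61 → advance +1; mR−mL=-90/61 → turn -1·90°
n=2: pose=(-7,-6,E); sL=45/37, sR=45/29; mL=45/74, mR=-2025/2146; mL+mR=-360/1073 → advance -1; mR−mL=-45/29 → turn -1·90°
n=3: pose=(-8,-6,S); sL=90/17, sR=18; mL=45/17, mR=-261/17; mL+mR=-216/17 → advance -1; mR−mL=-18 → turn -1·90°
n=4: pose=(-8,-5,W); sL=45/8, sR=5/2; mL=45/16, mR=5/16; mL+mR=25/8 → advance +1; mR−mL=-5/2 → turn -1·90°
n=5: pose=(-9,-5,N); sL=18/13, sR=90/73; mL=9/13, mR=-513/949; mL+mR=144/949 → advance +1; mR−mL=-90/73 → turn -1·90°
n=6: pose=(-9,-4,E); sL=45/37, sR=9/5; mL=45/74, mR=-441/370; mL+mR=-108/185 → advance -1; mR−mL=-9/5 → turn -1·90°

0 45/4 9/2 45/8 9/8 -6 -7 W
1 2 90/61 1 -29/61 -7 -7 N
2 45/37 45/29 45/74 -2025/2146 -7 -6 E
3 90/17 18 45/17 -261/17 -8 -6 S
4 45/8 5/2 45/16 5/16 -8 -5 W
5 18/13 90/73 9/13 -513/949 -9 -5 N
6 45/37 9/5 45/74 -441/370 -9 -4 E
final -10 -4 S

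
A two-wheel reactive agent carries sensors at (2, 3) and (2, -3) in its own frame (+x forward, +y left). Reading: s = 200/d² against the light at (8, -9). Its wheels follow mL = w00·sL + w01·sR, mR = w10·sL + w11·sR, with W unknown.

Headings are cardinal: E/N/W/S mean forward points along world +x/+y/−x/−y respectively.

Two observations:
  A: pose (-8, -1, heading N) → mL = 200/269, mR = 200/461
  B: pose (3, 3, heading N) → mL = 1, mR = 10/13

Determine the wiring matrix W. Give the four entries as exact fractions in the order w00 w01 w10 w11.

obs A: pose=(-8,-1,N) → sL=200/461, sR=200/269, mL=200/269, mR=200/461
obs B: pose=(3,3,N) → sL=10/13, sR=1, mL=1, mR=10/13
sensor matrix S = [[200/461, 200/269], [10/13, 1]]; det S = -222600/1612117
solve [mL_A; mL_B] = S·[w00; w01] and [mR_A; mR_B] = S·[w10; w11]:
  w00 = 0, w01 = 1, w10 = 1, w11 = 0

0 1 1 0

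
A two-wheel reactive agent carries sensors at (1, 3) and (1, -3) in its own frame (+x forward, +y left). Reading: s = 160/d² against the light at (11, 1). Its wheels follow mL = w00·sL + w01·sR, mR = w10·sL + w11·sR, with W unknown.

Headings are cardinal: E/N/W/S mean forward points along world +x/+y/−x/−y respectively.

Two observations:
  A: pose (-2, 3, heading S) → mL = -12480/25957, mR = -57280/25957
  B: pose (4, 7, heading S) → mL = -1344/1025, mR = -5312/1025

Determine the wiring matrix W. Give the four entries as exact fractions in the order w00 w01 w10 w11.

obs A: pose=(-2,3,S) → sL=160/101, sR=160/257, mL=-12480/25957, mR=-57280/25957
obs B: pose=(4,7,S) → sL=160/41, sR=32/25, mL=-1344/1025, mR=-5312/1025
sensor matrix S = [[160/101, 160/257], [160/41, 32/25]]; det S = -2138112/5321185
solve [mL_A; mL_B] = S·[w00; w01] and [mR_A; mR_B] = S·[w10; w11]:
  w00 = -1/2, w01 = 1/2, w10 = -1, w11 = -1

-1/2 1/2 -1 -1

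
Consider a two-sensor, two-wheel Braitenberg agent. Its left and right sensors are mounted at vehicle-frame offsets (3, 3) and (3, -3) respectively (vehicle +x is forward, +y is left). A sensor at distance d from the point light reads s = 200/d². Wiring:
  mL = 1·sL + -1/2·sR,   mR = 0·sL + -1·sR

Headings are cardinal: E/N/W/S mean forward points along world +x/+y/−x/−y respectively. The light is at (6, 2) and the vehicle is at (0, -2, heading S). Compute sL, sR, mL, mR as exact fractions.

left sensor world pos  = (3, -5); dL² = 58
right sensor world pos = (-3, -5); dR² = 130
sL = 200/58 = 100/29
sR = 200/130 = 20/13
mL = 1·sL + -1/2·sR = 1010/377
mR = 0·sL + -1·sR = -20/13

100/29 20/13 1010/377 -20/13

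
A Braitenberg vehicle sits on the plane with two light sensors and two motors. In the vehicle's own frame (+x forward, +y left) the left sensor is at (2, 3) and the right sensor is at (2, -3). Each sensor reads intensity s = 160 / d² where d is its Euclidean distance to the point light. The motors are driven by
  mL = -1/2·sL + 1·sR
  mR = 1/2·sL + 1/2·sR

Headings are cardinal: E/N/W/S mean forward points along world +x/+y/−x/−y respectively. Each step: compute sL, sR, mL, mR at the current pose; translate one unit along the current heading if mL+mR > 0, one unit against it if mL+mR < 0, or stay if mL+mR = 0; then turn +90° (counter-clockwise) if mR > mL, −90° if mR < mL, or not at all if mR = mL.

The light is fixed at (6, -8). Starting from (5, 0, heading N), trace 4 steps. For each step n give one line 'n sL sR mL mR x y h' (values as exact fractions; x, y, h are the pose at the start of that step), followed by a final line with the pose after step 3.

n=0: pose=(5,0,N); sL=40/29, sR=20/13; mL=320/377, mR=550/377; mL+mR=30/13 → advance +1; mR−mL=230/377 → turn +1·90°
n=1: pose=(5,1,W); sL=32/9, sR=160/153; mL=-112/153, mR=352/153; mL+mR=80/51 → advance +1; mR−mL=464/153 → turn +1·90°
n=2: pose=(4,1,S); sL=16/5, sR=80/37; mL=104/185, mR=496/185; mL+mR=120/37 → advance +1; mR−mL=392/185 → turn +1·90°
n=3: pose=(4,0,E); sL=160/121, sR=32/5; mL=3472/605, mR=2336/605; mL+mR=48/5 → advance +1; mR−mL=-1136/605 → turn -1·90°

0 40/29 20/13 320/377 550/377 5 0 N
1 32/9 160/153 -112/153 352/153 5 1 W
2 16/5 80/37 104/185 496/185 4 1 S
3 160/121 32/5 3472/605 2336/605 4 0 E
final 5 0 S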